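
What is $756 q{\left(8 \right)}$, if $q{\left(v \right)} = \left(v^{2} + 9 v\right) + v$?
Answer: $108864$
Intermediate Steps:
$q{\left(v \right)} = v^{2} + 10 v$
$756 q{\left(8 \right)} = 756 \cdot 8 \left(10 + 8\right) = 756 \cdot 8 \cdot 18 = 756 \cdot 144 = 108864$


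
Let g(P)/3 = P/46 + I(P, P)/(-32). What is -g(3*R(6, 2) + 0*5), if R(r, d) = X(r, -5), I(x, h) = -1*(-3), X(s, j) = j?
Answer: 927/736 ≈ 1.2595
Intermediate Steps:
I(x, h) = 3
R(r, d) = -5
g(P) = -9/32 + 3*P/46 (g(P) = 3*(P/46 + 3/(-32)) = 3*(P*(1/46) + 3*(-1/32)) = 3*(P/46 - 3/32) = 3*(-3/32 + P/46) = -9/32 + 3*P/46)
-g(3*R(6, 2) + 0*5) = -(-9/32 + 3*(3*(-5) + 0*5)/46) = -(-9/32 + 3*(-15 + 0)/46) = -(-9/32 + (3/46)*(-15)) = -(-9/32 - 45/46) = -1*(-927/736) = 927/736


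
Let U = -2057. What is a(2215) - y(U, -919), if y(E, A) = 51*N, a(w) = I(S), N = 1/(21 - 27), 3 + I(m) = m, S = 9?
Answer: 29/2 ≈ 14.500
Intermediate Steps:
I(m) = -3 + m
N = -1/6 (N = 1/(-6) = -1/6 ≈ -0.16667)
a(w) = 6 (a(w) = -3 + 9 = 6)
y(E, A) = -17/2 (y(E, A) = 51*(-1/6) = -17/2)
a(2215) - y(U, -919) = 6 - 1*(-17/2) = 6 + 17/2 = 29/2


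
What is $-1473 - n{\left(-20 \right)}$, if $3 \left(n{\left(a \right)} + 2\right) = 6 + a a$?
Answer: $- \frac{4819}{3} \approx -1606.3$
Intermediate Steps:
$n{\left(a \right)} = \frac{a^{2}}{3}$ ($n{\left(a \right)} = -2 + \frac{6 + a a}{3} = -2 + \frac{6 + a^{2}}{3} = -2 + \left(2 + \frac{a^{2}}{3}\right) = \frac{a^{2}}{3}$)
$-1473 - n{\left(-20 \right)} = -1473 - \frac{\left(-20\right)^{2}}{3} = -1473 - \frac{1}{3} \cdot 400 = -1473 - \frac{400}{3} = - \frac{4819}{3}$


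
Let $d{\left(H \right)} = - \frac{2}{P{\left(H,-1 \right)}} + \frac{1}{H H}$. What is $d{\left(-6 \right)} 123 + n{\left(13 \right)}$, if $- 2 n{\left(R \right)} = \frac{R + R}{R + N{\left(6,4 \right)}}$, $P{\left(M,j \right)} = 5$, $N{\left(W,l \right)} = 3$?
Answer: $- \frac{11183}{240} \approx -46.596$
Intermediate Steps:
$n{\left(R \right)} = - \frac{R}{3 + R}$ ($n{\left(R \right)} = - \frac{\left(R + R\right) \frac{1}{R + 3}}{2} = - \frac{2 R \frac{1}{3 + R}}{2} = - \frac{R}{3 + R}$)
$d{\left(H \right)} = - \frac{2}{5} + \frac{1}{H^{2}}$ ($d{\left(H \right)} = - \frac{2}{5} + \frac{1}{H H} = \left(-2\right) \frac{1}{5} + \frac{1}{H^{2}} = - \frac{2}{5} + \frac{1}{H^{2}}$)
$d{\left(-6 \right)} 123 + n{\left(13 \right)} = \left(- \frac{2}{5} + \frac{1}{36}\right) 123 - \frac{13}{3 + 13} = \left(- \frac{2}{5} + \frac{1}{36}\right) 123 - \frac{13}{16} = \left(- \frac{67}{180}\right) 123 - 13 \cdot \frac{1}{16} = - \frac{2747}{60} - \frac{13}{16} = - \frac{11183}{240}$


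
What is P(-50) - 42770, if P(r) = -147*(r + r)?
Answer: -28070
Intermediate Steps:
P(r) = -294*r
P(-50) - 42770 = -294*(-50) - 42770 = 14700 - 42770 = -28070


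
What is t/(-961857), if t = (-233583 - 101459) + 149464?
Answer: 185578/961857 ≈ 0.19294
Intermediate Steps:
t = -185578 (t = -335042 + 149464 = -185578)
t/(-961857) = -185578/(-961857) = -185578*(-1/961857) = 185578/961857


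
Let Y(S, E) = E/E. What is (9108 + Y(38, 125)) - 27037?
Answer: -17928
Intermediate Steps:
Y(S, E) = 1
(9108 + Y(38, 125)) - 27037 = (9108 + 1) - 27037 = 9109 - 27037 = -17928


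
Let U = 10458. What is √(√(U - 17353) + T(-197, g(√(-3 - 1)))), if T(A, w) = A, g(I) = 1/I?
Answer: √(-197 + I*√6895) ≈ 2.897 + 14.332*I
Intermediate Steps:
√(√(U - 17353) + T(-197, g(√(-3 - 1)))) = √(√(10458 - 17353) - 197) = √(√(-6895) - 197) = √(I*√6895 - 197) = √(-197 + I*√6895)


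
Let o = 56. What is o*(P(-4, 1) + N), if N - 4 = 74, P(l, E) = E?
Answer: 4424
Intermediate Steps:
N = 78 (N = 4 + 74 = 78)
o*(P(-4, 1) + N) = 56*(1 + 78) = 56*79 = 4424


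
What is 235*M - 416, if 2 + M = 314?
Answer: 72904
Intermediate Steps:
M = 312 (M = -2 + 314 = 312)
235*M - 416 = 235*312 - 416 = 73320 - 416 = 72904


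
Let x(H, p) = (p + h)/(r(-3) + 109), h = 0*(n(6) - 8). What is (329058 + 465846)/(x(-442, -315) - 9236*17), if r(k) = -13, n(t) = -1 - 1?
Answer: -25436928/5024489 ≈ -5.0626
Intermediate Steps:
n(t) = -2
h = 0 (h = 0*(-2 - 8) = 0*(-10) = 0)
x(H, p) = p/96 (x(H, p) = (p + 0)/(-13 + 109) = p/96)
(329058 + 465846)/(x(-442, -315) - 9236*17) = (329058 + 465846)/((1/96)*(-315) - 9236*17) = 794904/(-105/32 - 157012) = 794904/(-5024489/32) = 794904*(-32/5024489) = -25436928/5024489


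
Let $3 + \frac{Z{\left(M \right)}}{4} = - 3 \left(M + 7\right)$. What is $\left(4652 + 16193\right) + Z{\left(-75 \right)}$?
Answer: $21649$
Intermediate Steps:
$Z{\left(M \right)} = -96 - 12 M$ ($Z{\left(M \right)} = -12 + 4 \left(- 3 \left(M + 7\right)\right) = -12 + 4 \left(- 3 \left(7 + M\right)\right) = -12 + 4 \left(-21 - 3 M\right) = -12 - \left(84 + 12 M\right) = -96 - 12 M$)
$\left(4652 + 16193\right) + Z{\left(-75 \right)} = \left(4652 + 16193\right) - -804 = 20845 + \left(-96 + 900\right) = 20845 + 804 = 21649$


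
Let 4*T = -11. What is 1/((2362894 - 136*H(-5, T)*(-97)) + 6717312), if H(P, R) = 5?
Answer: 1/9146166 ≈ 1.0934e-7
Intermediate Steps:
T = -11/4 (T = (¼)*(-11) = -11/4 ≈ -2.7500)
1/((2362894 - 136*H(-5, T)*(-97)) + 6717312) = 1/((2362894 - 136*5*(-97)) + 6717312) = 1/((2362894 - 680*(-97)) + 6717312) = 1/((2362894 - 1*(-65960)) + 6717312) = 1/((2362894 + 65960) + 6717312) = 1/(2428854 + 6717312) = 1/9146166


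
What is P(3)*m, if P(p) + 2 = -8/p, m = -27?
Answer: 126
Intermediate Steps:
P(p) = -2 - 8/p
P(3)*m = (-2 - 8/3)*(-27) = -14/3*(-27) = 126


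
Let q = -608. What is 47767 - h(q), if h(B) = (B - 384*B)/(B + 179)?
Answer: 20724907/429 ≈ 48310.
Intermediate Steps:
h(B) = -383*B/(179 + B) (h(B) = (-383*B)/(179 + B) = -383*B/(179 + B))
47767 - h(q) = 47767 - (-383)*(-608)/(179 - 608) = 47767 - (-383)*(-608)/(-429) = 47767 - (-383)*(-608)*(-1)/429 = 47767 - 1*(-232864/429) = 47767 + 232864/429 = 20724907/429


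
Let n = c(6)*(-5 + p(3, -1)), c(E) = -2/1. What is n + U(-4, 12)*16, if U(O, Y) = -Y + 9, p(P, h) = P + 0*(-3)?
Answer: -44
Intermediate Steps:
c(E) = -2 (c(E) = -2*1 = -2)
p(P, h) = P (p(P, h) = P + 0 = P)
U(O, Y) = 9 - Y
n = 4 (n = -2*(-5 + 3) = -2*(-2) = 4)
n + U(-4, 12)*16 = 4 + (9 - 1*12)*16 = 4 + (9 - 12)*16 = 4 - 3*16 = 4 - 48 = -44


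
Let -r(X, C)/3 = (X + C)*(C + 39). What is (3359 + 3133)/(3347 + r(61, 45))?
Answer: -6492/23365 ≈ -0.27785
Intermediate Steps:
r(X, C) = -3*(39 + C)*(C + X) (r(X, C) = -3*(X + C)*(C + 39) = -3*(C + X)*(39 + C) = -3*(39 + C)*(C + X))
(3359 + 3133)/(3347 + r(61, 45)) = (3359 + 3133)/(3347 + (-117*45 - 117*61 - 3*45**2 - 3*45*61)) = 6492/(3347 + (-5265 - 7137 - 3*2025 - 8235)) = 6492/(3347 + (-5265 - 7137 - 6075 - 8235)) = 6492/(3347 - 26712) = 6492/(-23365) = 6492*(-1/23365) = -6492/23365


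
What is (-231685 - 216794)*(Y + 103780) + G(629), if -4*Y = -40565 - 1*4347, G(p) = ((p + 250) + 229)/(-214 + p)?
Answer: -21405149224172/415 ≈ -5.1579e+10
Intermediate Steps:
G(p) = (479 + p)/(-214 + p) (G(p) = ((250 + p) + 229)/(-214 + p) = (479 + p)/(-214 + p))
Y = 11228 (Y = -(-40565 - 1*4347)/4 = -(-40565 - 4347)/4 = -1/4*(-44912) = 11228)
(-231685 - 216794)*(Y + 103780) + G(629) = (-231685 - 216794)*(11228 + 103780) + (479 + 629)/(-214 + 629) = -448479*115008 + 1108/415 = -51578672832 + (1/415)*1108 = -51578672832 + 1108/415 = -21405149224172/415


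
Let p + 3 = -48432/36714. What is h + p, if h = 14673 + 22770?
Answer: 229087288/6119 ≈ 37439.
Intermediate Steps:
h = 37443
p = -26429/6119 (p = -3 - 48432/36714 = -3 - 48432*1/36714 = -3 - 8072/6119 = -26429/6119 ≈ -4.3192)
h + p = 37443 - 26429/6119 = 229087288/6119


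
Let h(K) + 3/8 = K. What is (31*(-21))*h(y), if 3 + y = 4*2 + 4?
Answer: -44919/8 ≈ -5614.9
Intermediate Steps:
y = 9 (y = -3 + (4*2 + 4) = -3 + (8 + 4) = -3 + 12 = 9)
h(K) = -3/8 + K
(31*(-21))*h(y) = (31*(-21))*(-3/8 + 9) = -651*69/8 = -44919/8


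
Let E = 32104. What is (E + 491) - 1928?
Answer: 30667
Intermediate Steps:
(E + 491) - 1928 = (32104 + 491) - 1928 = 32595 - 1928 = 30667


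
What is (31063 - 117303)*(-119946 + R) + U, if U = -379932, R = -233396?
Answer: 30471834148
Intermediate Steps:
(31063 - 117303)*(-119946 + R) + U = (31063 - 117303)*(-119946 - 233396) - 379932 = -86240*(-353342) - 379932 = 30472214080 - 379932 = 30471834148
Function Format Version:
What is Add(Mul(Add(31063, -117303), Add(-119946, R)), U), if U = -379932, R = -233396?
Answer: 30471834148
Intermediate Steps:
Add(Mul(Add(31063, -117303), Add(-119946, R)), U) = Add(Mul(Add(31063, -117303), Add(-119946, -233396)), -379932) = Add(Mul(-86240, -353342), -379932) = Add(30472214080, -379932) = 30471834148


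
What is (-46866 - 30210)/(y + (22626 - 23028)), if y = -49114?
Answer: 19269/12379 ≈ 1.5566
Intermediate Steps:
(-46866 - 30210)/(y + (22626 - 23028)) = (-46866 - 30210)/(-49114 + (22626 - 23028)) = -77076/(-49114 - 402) = -77076/(-49516) = -77076*(-1/49516) = 19269/12379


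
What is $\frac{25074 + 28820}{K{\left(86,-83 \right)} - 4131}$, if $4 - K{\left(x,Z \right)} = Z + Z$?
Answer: $- \frac{53894}{3961} \approx -13.606$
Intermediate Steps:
$K{\left(x,Z \right)} = 4 - 2 Z$ ($K{\left(x,Z \right)} = 4 - \left(Z + Z\right) = 4 - 2 Z$)
$\frac{25074 + 28820}{K{\left(86,-83 \right)} - 4131} = \frac{25074 + 28820}{\left(4 - -166\right) - 4131} = \frac{53894}{\left(4 + 166\right) - 4131} = \frac{53894}{170 - 4131} = \frac{53894}{-3961} = 53894 \left(- \frac{1}{3961}\right) = - \frac{53894}{3961}$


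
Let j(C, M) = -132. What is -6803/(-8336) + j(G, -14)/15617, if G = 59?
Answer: 105142099/130183312 ≈ 0.80765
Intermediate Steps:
-6803/(-8336) + j(G, -14)/15617 = -6803/(-8336) - 132/15617 = -6803*(-1/8336) - 132*1/15617 = 6803/8336 - 132/15617 = 105142099/130183312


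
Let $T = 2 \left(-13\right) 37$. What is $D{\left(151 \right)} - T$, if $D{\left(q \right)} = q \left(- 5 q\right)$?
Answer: $-113043$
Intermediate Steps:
$T = -962$ ($T = \left(-26\right) 37 = -962$)
$D{\left(q \right)} = - 5 q^{2}$
$D{\left(151 \right)} - T = - 5 \cdot 151^{2} - -962 = \left(-5\right) 22801 + 962 = -114005 + 962 = -113043$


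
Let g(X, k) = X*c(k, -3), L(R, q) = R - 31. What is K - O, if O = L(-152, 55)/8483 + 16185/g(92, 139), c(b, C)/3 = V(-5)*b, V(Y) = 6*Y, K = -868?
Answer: -564943791251/650883624 ≈ -867.96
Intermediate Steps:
L(R, q) = -31 + R
c(b, C) = -90*b (c(b, C) = 3*((6*(-5))*b) = 3*(-30*b) = -90*b)
g(X, k) = -90*X*k (g(X, k) = X*(-90*k) = -90*X*k)
O = -23194381/650883624 (O = (-31 - 152)/8483 + 16185/((-90*92*139)) = -183*1/8483 + 16185/(-1150920) = -183/8483 + 16185*(-1/1150920) = -183/8483 - 1079/76728 = -23194381/650883624 ≈ -0.035635)
K - O = -868 - 1*(-23194381/650883624) = -868 + 23194381/650883624 = -564943791251/650883624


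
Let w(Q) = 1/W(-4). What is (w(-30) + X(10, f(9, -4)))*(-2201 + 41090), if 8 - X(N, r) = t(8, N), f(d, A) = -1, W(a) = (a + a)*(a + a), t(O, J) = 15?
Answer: -17383383/64 ≈ -2.7162e+5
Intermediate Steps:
W(a) = 4*a² (W(a) = (2*a)*(2*a) = 4*a²)
X(N, r) = -7 (X(N, r) = 8 - 1*15 = 8 - 15 = -7)
w(Q) = 1/64 (w(Q) = 1/(4*(-4)²) = 1/(4*16) = 1/64)
(w(-30) + X(10, f(9, -4)))*(-2201 + 41090) = (1/64 - 7)*(-2201 + 41090) = -447/64*38889 = -17383383/64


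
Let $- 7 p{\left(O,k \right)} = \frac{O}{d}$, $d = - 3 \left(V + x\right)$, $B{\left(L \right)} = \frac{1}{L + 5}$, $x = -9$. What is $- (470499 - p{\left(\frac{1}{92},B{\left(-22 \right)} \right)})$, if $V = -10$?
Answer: $- \frac{17271077293}{36708} \approx -4.705 \cdot 10^{5}$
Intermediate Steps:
$B{\left(L \right)} = \frac{1}{5 + L}$
$d = 57$ ($d = - 3 \left(-10 - 9\right) = \left(-3\right) \left(-19\right) = 57$)
$p{\left(O,k \right)} = - \frac{O}{399}$ ($p{\left(O,k \right)} = - \frac{O \frac{1}{57}}{7} = - \frac{\frac{1}{57} O}{7} = - \frac{O}{399}$)
$- (470499 - p{\left(\frac{1}{92},B{\left(-22 \right)} \right)}) = - (470499 - - \frac{1}{399 \cdot 92}) = - (470499 - \left(- \frac{1}{399}\right) \frac{1}{92}) = - (470499 - - \frac{1}{36708}) = - (470499 + \frac{1}{36708}) = \left(-1\right) \frac{17271077293}{36708} = - \frac{17271077293}{36708}$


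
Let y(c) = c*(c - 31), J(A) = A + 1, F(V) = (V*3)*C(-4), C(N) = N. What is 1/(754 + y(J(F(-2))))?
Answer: 1/604 ≈ 0.0016556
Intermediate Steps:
F(V) = -12*V (F(V) = (V*3)*(-4) = (3*V)*(-4) = -12*V)
J(A) = 1 + A
y(c) = c*(-31 + c)
1/(754 + y(J(F(-2)))) = 1/(754 + (1 - 12*(-2))*(-31 + (1 - 12*(-2)))) = 1/(754 + (1 + 24)*(-31 + (1 + 24))) = 1/(754 + 25*(-31 + 25)) = 1/(754 + 25*(-6)) = 1/(754 - 150) = 1/604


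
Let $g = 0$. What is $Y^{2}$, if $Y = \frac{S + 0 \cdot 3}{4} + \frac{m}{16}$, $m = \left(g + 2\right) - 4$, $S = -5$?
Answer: $\frac{121}{64} \approx 1.8906$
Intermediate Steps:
$m = -2$ ($m = \left(0 + 2\right) - 4 = 2 - 4 = -2$)
$Y = - \frac{11}{8}$ ($Y = \frac{-5 + 0 \cdot 3}{4} - \frac{2}{16} = \left(-5 + 0\right) \frac{1}{4} - \frac{1}{8} = \left(-5\right) \frac{1}{4} - \frac{1}{8} = - \frac{5}{4} - \frac{1}{8} = - \frac{11}{8} \approx -1.375$)
$Y^{2} = \left(- \frac{11}{8}\right)^{2} = \frac{121}{64}$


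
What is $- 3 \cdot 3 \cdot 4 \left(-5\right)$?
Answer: $180$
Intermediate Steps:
$- 3 \cdot 3 \cdot 4 \left(-5\right) = \left(-3\right) 12 \left(-5\right) = \left(-36\right) \left(-5\right) = 180$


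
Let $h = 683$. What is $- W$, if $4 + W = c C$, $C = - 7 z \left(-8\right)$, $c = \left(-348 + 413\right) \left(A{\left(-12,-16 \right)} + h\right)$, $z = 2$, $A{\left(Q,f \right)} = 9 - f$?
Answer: $-5154236$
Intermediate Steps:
$c = 46020$ ($c = \left(-348 + 413\right) \left(\left(9 - -16\right) + 683\right) = 65 \left(\left(9 + 16\right) + 683\right) = 65 \left(25 + 683\right) = 65 \cdot 708 = 46020$)
$C = 112$ ($C = \left(-7\right) 2 \left(-8\right) = \left(-14\right) \left(-8\right) = 112$)
$W = 5154236$ ($W = -4 + 46020 \cdot 112 = -4 + 5154240 = 5154236$)
$- W = \left(-1\right) 5154236 = -5154236$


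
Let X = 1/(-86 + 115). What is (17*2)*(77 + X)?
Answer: 75956/29 ≈ 2619.2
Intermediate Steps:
X = 1/29 ≈ 0.034483
(17*2)*(77 + X) = (17*2)*(77 + 1/29) = 34*(2234/29) = 75956/29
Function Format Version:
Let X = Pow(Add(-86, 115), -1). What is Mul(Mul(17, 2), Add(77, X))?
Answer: Rational(75956, 29) ≈ 2619.2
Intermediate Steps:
X = Rational(1, 29) (X = Pow(29, -1) = Rational(1, 29) ≈ 0.034483)
Mul(Mul(17, 2), Add(77, X)) = Mul(Mul(17, 2), Add(77, Rational(1, 29))) = Mul(34, Rational(2234, 29)) = Rational(75956, 29)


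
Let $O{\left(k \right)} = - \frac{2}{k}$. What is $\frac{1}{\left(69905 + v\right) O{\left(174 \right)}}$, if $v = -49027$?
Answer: $- \frac{87}{20878} \approx -0.0041671$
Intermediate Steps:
$\frac{1}{\left(69905 + v\right) O{\left(174 \right)}} = \frac{1}{\left(69905 - 49027\right) \left(- \frac{2}{174}\right)} = \frac{1}{20878 \left(\left(-2\right) \frac{1}{174}\right)} = \frac{1}{20878 \left(- \frac{1}{87}\right)} = \frac{1}{20878} \left(-87\right) = - \frac{87}{20878}$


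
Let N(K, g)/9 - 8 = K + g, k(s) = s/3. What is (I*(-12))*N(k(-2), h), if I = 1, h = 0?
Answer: -792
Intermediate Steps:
k(s) = s/3 (k(s) = s*(⅓) = s/3)
N(K, g) = 72 + 9*K + 9*g (N(K, g) = 72 + 9*(K + g) = 72 + (9*K + 9*g) = 72 + 9*K + 9*g)
(I*(-12))*N(k(-2), h) = (1*(-12))*(72 + 9*((⅓)*(-2)) + 9*0) = -12*(72 + 9*(-⅔) + 0) = -12*(72 - 6 + 0) = -12*66 = -792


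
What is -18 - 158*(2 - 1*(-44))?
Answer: -7286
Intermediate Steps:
-18 - 158*(2 - 1*(-44)) = -18 - 158*(2 + 44) = -18 - 158*46 = -18 - 7268 = -7286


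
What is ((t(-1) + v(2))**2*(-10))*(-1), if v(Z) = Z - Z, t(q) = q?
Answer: 10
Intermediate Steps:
v(Z) = 0
((t(-1) + v(2))**2*(-10))*(-1) = ((-1 + 0)**2*(-10))*(-1) = ((-1)**2*(-10))*(-1) = (1*(-10))*(-1) = -10*(-1) = 10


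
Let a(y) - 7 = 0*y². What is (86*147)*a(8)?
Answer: 88494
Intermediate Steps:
a(y) = 7 (a(y) = 7 + 0*y² = 7 + 0 = 7)
(86*147)*a(8) = (86*147)*7 = 12642*7 = 88494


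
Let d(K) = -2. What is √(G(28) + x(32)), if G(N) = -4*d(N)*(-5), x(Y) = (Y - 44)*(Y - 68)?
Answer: 14*√2 ≈ 19.799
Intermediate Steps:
x(Y) = (-68 + Y)*(-44 + Y) (x(Y) = (-44 + Y)*(-68 + Y) = (-68 + Y)*(-44 + Y))
G(N) = -40 (G(N) = -4*(-2)*(-5) = 8*(-5) = -40)
√(G(28) + x(32)) = √(-40 + (2992 + 32² - 112*32)) = √(-40 + (2992 + 1024 - 3584)) = √(-40 + 432) = √392 = 14*√2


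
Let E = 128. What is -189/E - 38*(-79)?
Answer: 384067/128 ≈ 3000.5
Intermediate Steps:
-189/E - 38*(-79) = -189/128 - 38*(-79) = -189*1/128 + 3002 = -189/128 + 3002 = 384067/128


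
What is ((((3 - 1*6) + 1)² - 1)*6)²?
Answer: 324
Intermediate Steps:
((((3 - 1*6) + 1)² - 1)*6)² = ((((3 - 6) + 1)² - 1)*6)² = (((-3 + 1)² - 1)*6)² = (((-2)² - 1)*6)² = ((4 - 1)*6)² = (3*6)² = 18² = 324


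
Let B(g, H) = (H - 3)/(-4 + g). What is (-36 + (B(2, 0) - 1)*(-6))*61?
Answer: -2379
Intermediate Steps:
B(g, H) = (-3 + H)/(-4 + g)
(-36 + (B(2, 0) - 1)*(-6))*61 = (-36 + ((-3 + 0)/(-4 + 2) - 1)*(-6))*61 = (-36 + (-3/(-2) - 1)*(-6))*61 = (-36 + (-½*(-3) - 1)*(-6))*61 = (-36 + (3/2 - 1)*(-6))*61 = (-36 + (½)*(-6))*61 = (-36 - 3)*61 = -39*61 = -2379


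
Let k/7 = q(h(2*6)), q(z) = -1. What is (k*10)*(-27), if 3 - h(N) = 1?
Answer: 1890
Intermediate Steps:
h(N) = 2 (h(N) = 3 - 1*1 = 3 - 1 = 2)
k = -7 (k = 7*(-1) = -7)
(k*10)*(-27) = -7*10*(-27) = -70*(-27) = 1890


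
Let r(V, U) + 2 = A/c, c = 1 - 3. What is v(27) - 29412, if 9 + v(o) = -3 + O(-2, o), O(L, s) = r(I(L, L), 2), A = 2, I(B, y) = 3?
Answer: -29427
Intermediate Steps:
c = -2
r(V, U) = -3 (r(V, U) = -2 + 2/(-2) = -2 + 2*(-½) = -2 - 1 = -3)
O(L, s) = -3
v(o) = -15 (v(o) = -9 + (-3 - 3) = -9 - 6 = -15)
v(27) - 29412 = -15 - 29412 = -29427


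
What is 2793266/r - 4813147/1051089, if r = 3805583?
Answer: -15380859233027/4000006429887 ≈ -3.8452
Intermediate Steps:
2793266/r - 4813147/1051089 = 2793266/3805583 - 4813147/1051089 = -15380859233027/4000006429887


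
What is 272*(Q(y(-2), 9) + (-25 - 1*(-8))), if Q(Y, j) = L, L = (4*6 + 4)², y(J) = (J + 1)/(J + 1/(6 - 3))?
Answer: 208624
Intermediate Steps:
y(J) = (1 + J)/(⅓ + J) (y(J) = (1 + J)/(J + 1/3) = (1 + J)/(J + ⅓) = (1 + J)/(⅓ + J))
L = 784 (L = (24 + 4)² = 28² = 784)
Q(Y, j) = 784
272*(Q(y(-2), 9) + (-25 - 1*(-8))) = 272*(784 + (-25 - 1*(-8))) = 272*(784 + (-25 + 8)) = 272*(784 - 17) = 272*767 = 208624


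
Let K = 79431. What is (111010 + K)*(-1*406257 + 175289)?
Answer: -43985776888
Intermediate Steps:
(111010 + K)*(-1*406257 + 175289) = (111010 + 79431)*(-1*406257 + 175289) = 190441*(-406257 + 175289) = 190441*(-230968) = -43985776888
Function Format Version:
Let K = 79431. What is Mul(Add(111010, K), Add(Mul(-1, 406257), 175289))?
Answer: -43985776888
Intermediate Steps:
Mul(Add(111010, K), Add(Mul(-1, 406257), 175289)) = Mul(Add(111010, 79431), Add(Mul(-1, 406257), 175289)) = Mul(190441, Add(-406257, 175289)) = Mul(190441, -230968) = -43985776888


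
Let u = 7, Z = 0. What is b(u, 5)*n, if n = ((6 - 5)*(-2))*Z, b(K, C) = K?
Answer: 0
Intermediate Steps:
n = 0 (n = ((6 - 5)*(-2))*0 = (1*(-2))*0 = -2*0 = 0)
b(u, 5)*n = 7*0 = 0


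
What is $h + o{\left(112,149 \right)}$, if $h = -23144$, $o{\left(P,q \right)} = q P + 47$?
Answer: $-6409$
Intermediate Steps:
$o{\left(P,q \right)} = 47 + P q$ ($o{\left(P,q \right)} = P q + 47 = 47 + P q$)
$h + o{\left(112,149 \right)} = -23144 + \left(47 + 112 \cdot 149\right) = -23144 + \left(47 + 16688\right) = -23144 + 16735 = -6409$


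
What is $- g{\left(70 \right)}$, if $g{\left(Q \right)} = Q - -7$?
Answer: $-77$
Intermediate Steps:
$g{\left(Q \right)} = 7 + Q$ ($g{\left(Q \right)} = Q + 7 = 7 + Q$)
$- g{\left(70 \right)} = - (7 + 70) = \left(-1\right) 77 = -77$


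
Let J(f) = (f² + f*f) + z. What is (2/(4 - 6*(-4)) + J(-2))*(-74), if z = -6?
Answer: -1073/7 ≈ -153.29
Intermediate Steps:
J(f) = -6 + 2*f² (J(f) = (f² + f*f) - 6 = (f² + f²) - 6 = 2*f² - 6 = -6 + 2*f²)
(2/(4 - 6*(-4)) + J(-2))*(-74) = (2/(4 - 6*(-4)) + (-6 + 2*(-2)²))*(-74) = (2/(4 + 24) + (-6 + 2*4))*(-74) = (2/28 + (-6 + 8))*(-74) = (2*(1/28) + 2)*(-74) = (1/14 + 2)*(-74) = (29/14)*(-74) = -1073/7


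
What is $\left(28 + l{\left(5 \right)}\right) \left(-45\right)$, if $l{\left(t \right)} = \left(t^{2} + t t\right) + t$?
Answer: $-3735$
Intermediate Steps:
$l{\left(t \right)} = t + 2 t^{2}$ ($l{\left(t \right)} = \left(t^{2} + t^{2}\right) + t = 2 t^{2} + t = t + 2 t^{2}$)
$\left(28 + l{\left(5 \right)}\right) \left(-45\right) = \left(28 + 5 \left(1 + 2 \cdot 5\right)\right) \left(-45\right) = \left(28 + 5 \left(1 + 10\right)\right) \left(-45\right) = \left(28 + 5 \cdot 11\right) \left(-45\right) = \left(28 + 55\right) \left(-45\right) = 83 \left(-45\right) = -3735$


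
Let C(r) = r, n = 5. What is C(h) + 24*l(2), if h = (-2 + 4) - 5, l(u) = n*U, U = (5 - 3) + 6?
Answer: 957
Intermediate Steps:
U = 8 (U = 2 + 6 = 8)
l(u) = 40 (l(u) = 5*8 = 40)
h = -3 (h = 2 - 5 = -3)
C(h) + 24*l(2) = -3 + 24*40 = -3 + 960 = 957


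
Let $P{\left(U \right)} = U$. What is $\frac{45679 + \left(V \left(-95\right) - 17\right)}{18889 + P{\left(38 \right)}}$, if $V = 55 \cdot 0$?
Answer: $\frac{45662}{18927} \approx 2.4125$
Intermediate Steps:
$V = 0$
$\frac{45679 + \left(V \left(-95\right) - 17\right)}{18889 + P{\left(38 \right)}} = \frac{45679 + \left(0 \left(-95\right) - 17\right)}{18889 + 38} = \frac{45679 + \left(0 - 17\right)}{18927} = \left(45679 - 17\right) \frac{1}{18927} = 45662 \cdot \frac{1}{18927} = \frac{45662}{18927}$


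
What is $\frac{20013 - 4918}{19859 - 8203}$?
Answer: $\frac{15095}{11656} \approx 1.295$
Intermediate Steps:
$\frac{20013 - 4918}{19859 - 8203} = \frac{15095}{11656}$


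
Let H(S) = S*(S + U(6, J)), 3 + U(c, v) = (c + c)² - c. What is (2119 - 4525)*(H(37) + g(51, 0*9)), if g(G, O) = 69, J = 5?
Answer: -15477798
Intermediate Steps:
U(c, v) = -3 - c + 4*c² (U(c, v) = -3 + ((c + c)² - c) = -3 + ((2*c)² - c) = -3 + (4*c² - c) = -3 + (-c + 4*c²) = -3 - c + 4*c²)
H(S) = S*(135 + S) (H(S) = S*(S + (-3 - 1*6 + 4*6²)) = S*(S + (-3 - 6 + 4*36)) = S*(S + (-3 - 6 + 144)) = S*(S + 135) = S*(135 + S))
(2119 - 4525)*(H(37) + g(51, 0*9)) = (2119 - 4525)*(37*(135 + 37) + 69) = -2406*(37*172 + 69) = -2406*(6364 + 69) = -2406*6433 = -15477798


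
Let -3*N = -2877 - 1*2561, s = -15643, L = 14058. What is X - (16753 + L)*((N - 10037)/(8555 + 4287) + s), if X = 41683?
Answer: 18570991677859/38526 ≈ 4.8204e+8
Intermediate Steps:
N = 5438/3 (N = -(-2877 - 1*2561)/3 = -(-2877 - 2561)/3 = -⅓*(-5438) = 5438/3 ≈ 1812.7)
X - (16753 + L)*((N - 10037)/(8555 + 4287) + s) = 41683 - (16753 + 14058)*((5438/3 - 10037)/(8555 + 4287) - 15643) = 41683 - 30811*(-24673/3/12842 - 15643) = 41683 - 30811*(-24673/3*1/12842 - 15643) = 41683 - 30811*(-24673/38526 - 15643) = 41683 - 30811*(-602686891)/38526 = 41683 - 1*(-18569385798601/38526) = 41683 + 18569385798601/38526 = 18570991677859/38526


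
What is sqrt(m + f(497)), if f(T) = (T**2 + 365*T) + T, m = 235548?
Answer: sqrt(664459) ≈ 815.14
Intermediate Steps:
f(T) = T**2 + 366*T
sqrt(m + f(497)) = sqrt(235548 + 497*(366 + 497)) = sqrt(235548 + 497*863) = sqrt(235548 + 428911) = sqrt(664459)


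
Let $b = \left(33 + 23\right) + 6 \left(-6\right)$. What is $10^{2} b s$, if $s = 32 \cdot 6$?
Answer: $384000$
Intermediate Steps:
$s = 192$
$b = 20$ ($b = 56 - 36 = 20$)
$10^{2} b s = 10^{2} \cdot 20 \cdot 192 = 100 \cdot 20 \cdot 192 = 2000 \cdot 192 = 384000$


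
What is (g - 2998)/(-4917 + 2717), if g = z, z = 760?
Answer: 1119/1100 ≈ 1.0173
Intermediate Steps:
g = 760
(g - 2998)/(-4917 + 2717) = (760 - 2998)/(-4917 + 2717) = -2238/(-2200) = -2238*(-1/2200) = 1119/1100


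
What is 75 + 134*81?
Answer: 10929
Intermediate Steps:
75 + 134*81 = 75 + 10854 = 10929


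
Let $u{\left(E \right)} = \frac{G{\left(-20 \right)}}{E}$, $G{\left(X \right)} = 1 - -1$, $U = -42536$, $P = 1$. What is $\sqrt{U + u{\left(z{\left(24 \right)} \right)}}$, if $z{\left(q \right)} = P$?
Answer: $3 i \sqrt{4726} \approx 206.24 i$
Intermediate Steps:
$z{\left(q \right)} = 1$
$G{\left(X \right)} = 2$ ($G{\left(X \right)} = 1 + 1 = 2$)
$u{\left(E \right)} = \frac{2}{E}$
$\sqrt{U + u{\left(z{\left(24 \right)} \right)}} = \sqrt{-42536 + \frac{2}{1}} = \sqrt{-42536 + 2 \cdot 1} = \sqrt{-42536 + 2} = \sqrt{-42534} = 3 i \sqrt{4726}$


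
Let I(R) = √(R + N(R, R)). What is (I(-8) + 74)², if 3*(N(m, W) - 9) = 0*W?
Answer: 5625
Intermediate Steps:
N(m, W) = 9 (N(m, W) = 9 + (0*W)/3 = 9 + (⅓)*0 = 9 + 0 = 9)
I(R) = √(9 + R) (I(R) = √(R + 9) = √(9 + R))
(I(-8) + 74)² = (√(9 - 8) + 74)² = (√1 + 74)² = (1 + 74)² = 75² = 5625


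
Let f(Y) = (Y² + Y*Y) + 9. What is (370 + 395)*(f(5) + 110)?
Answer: 129285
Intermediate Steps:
f(Y) = 9 + 2*Y² (f(Y) = (Y² + Y²) + 9 = 2*Y² + 9 = 9 + 2*Y²)
(370 + 395)*(f(5) + 110) = (370 + 395)*((9 + 2*5²) + 110) = 765*((9 + 2*25) + 110) = 765*((9 + 50) + 110) = 765*(59 + 110) = 765*169 = 129285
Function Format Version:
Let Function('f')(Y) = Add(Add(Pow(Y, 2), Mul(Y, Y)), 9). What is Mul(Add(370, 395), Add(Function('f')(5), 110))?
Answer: 129285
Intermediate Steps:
Function('f')(Y) = Add(9, Mul(2, Pow(Y, 2))) (Function('f')(Y) = Add(Add(Pow(Y, 2), Pow(Y, 2)), 9) = Add(Mul(2, Pow(Y, 2)), 9) = Add(9, Mul(2, Pow(Y, 2))))
Mul(Add(370, 395), Add(Function('f')(5), 110)) = Mul(Add(370, 395), Add(Add(9, Mul(2, Pow(5, 2))), 110)) = Mul(765, Add(Add(9, Mul(2, 25)), 110)) = Mul(765, Add(Add(9, 50), 110)) = Mul(765, Add(59, 110)) = Mul(765, 169) = 129285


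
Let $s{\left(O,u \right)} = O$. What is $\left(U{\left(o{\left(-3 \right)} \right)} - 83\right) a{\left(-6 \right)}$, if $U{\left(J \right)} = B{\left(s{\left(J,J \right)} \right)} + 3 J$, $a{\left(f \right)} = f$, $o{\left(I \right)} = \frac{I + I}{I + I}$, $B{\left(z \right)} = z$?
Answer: $474$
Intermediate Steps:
$o{\left(I \right)} = 1$ ($o{\left(I \right)} = \frac{2 I}{2 I} = 2 I \frac{1}{2 I} = 1$)
$U{\left(J \right)} = 4 J$ ($U{\left(J \right)} = J + 3 J = 4 J$)
$\left(U{\left(o{\left(-3 \right)} \right)} - 83\right) a{\left(-6 \right)} = \left(4 \cdot 1 - 83\right) \left(-6\right) = \left(4 - 83\right) \left(-6\right) = \left(-79\right) \left(-6\right) = 474$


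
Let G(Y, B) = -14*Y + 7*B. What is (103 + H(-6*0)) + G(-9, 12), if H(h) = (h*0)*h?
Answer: 313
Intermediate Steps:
H(h) = 0 (H(h) = 0*h = 0)
(103 + H(-6*0)) + G(-9, 12) = (103 + 0) + (-14*(-9) + 7*12) = 103 + (126 + 84) = 103 + 210 = 313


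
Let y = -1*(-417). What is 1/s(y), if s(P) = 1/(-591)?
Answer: -591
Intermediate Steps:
y = 417
s(P) = -1/591
1/s(y) = 1/(-1/591) = -591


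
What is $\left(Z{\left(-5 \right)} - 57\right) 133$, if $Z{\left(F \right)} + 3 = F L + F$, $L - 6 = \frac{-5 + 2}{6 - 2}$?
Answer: $- \frac{48545}{4} \approx -12136.0$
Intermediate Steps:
$L = \frac{21}{4}$ ($L = 6 + \frac{-5 + 2}{6 - 2} = 6 - \frac{3}{4} = \frac{21}{4} \approx 5.25$)
$Z{\left(F \right)} = -3 + \frac{25 F}{4}$ ($Z{\left(F \right)} = -3 + \left(F \frac{21}{4} + F\right) = -3 + \left(\frac{21 F}{4} + F\right) = -3 + \frac{25 F}{4}$)
$\left(Z{\left(-5 \right)} - 57\right) 133 = \left(\left(-3 + \frac{25}{4} \left(-5\right)\right) - 57\right) 133 = \left(\left(-3 - \frac{125}{4}\right) - 57\right) 133 = \left(- \frac{137}{4} - 57\right) 133 = \left(- \frac{365}{4}\right) 133 = - \frac{48545}{4}$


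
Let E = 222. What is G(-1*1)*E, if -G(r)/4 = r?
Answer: 888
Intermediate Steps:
G(r) = -4*r
G(-1*1)*E = -(-4)*222 = -4*(-1)*222 = 4*222 = 888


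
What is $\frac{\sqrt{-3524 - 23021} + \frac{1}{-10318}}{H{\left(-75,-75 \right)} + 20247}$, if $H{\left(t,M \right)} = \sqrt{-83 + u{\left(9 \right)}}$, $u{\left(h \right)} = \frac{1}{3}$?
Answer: $- \frac{60741}{12689316551450} + \frac{2 \sqrt{4937370}}{1229823275} + \frac{i \sqrt{186}}{6344658275725} + \frac{60741 i \sqrt{26545}}{1229823275} \approx 3.6088 \cdot 10^{-6} + 0.0080469 i$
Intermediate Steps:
$u{\left(h \right)} = \frac{1}{3}$
$H{\left(t,M \right)} = \frac{2 i \sqrt{186}}{3}$ ($H{\left(t,M \right)} = \sqrt{-83 + \frac{1}{3}} = \sqrt{- \frac{248}{3}} = \frac{2 i \sqrt{186}}{3}$)
$\frac{\sqrt{-3524 - 23021} + \frac{1}{-10318}}{H{\left(-75,-75 \right)} + 20247} = \frac{\sqrt{-3524 - 23021} + \frac{1}{-10318}}{\frac{2 i \sqrt{186}}{3} + 20247} = \frac{\sqrt{-26545} - \frac{1}{10318}}{20247 + \frac{2 i \sqrt{186}}{3}} = \frac{i \sqrt{26545} - \frac{1}{10318}}{20247 + \frac{2 i \sqrt{186}}{3}} = \frac{- \frac{1}{10318} + i \sqrt{26545}}{20247 + \frac{2 i \sqrt{186}}{3}}$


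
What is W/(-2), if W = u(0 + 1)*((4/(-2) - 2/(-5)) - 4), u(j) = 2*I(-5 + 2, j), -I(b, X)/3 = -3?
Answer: 252/5 ≈ 50.400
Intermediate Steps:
I(b, X) = 9 (I(b, X) = -3*(-3) = 9)
u(j) = 18 (u(j) = 2*9 = 18)
W = -504/5 (W = 18*((4/(-2) - 2/(-5)) - 4) = 18*((4*(-1/2) - 2*(-1/5)) - 4) = 18*((-2 + 2/5) - 4) = 18*(-8/5 - 4) = 18*(-28/5) = -504/5 ≈ -100.80)
W/(-2) = -504/5/(-2) = -1/2*(-504/5) = 252/5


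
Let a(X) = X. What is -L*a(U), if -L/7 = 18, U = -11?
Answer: -1386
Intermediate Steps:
L = -126 (L = -7*18 = -126)
-L*a(U) = -(-126)*(-11) = -1*1386 = -1386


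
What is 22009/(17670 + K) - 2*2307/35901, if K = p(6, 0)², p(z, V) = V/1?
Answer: 26245027/23495210 ≈ 1.1170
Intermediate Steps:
p(z, V) = V (p(z, V) = V*1 = V)
K = 0 (K = 0² = 0)
22009/(17670 + K) - 2*2307/35901 = 22009/(17670 + 0) - 2*2307/35901 = 22009/17670 - 4614*1/35901 = 22009*(1/17670) - 1538/11967 = 22009/17670 - 1538/11967 = 26245027/23495210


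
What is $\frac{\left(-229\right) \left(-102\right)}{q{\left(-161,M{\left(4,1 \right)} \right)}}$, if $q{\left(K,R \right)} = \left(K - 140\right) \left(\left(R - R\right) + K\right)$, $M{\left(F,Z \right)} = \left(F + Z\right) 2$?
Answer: $\frac{23358}{48461} \approx 0.482$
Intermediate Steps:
$M{\left(F,Z \right)} = 2 F + 2 Z$
$q{\left(K,R \right)} = K \left(-140 + K\right)$ ($q{\left(K,R \right)} = \left(-140 + K\right) \left(0 + K\right) = \left(-140 + K\right) K = K \left(-140 + K\right)$)
$\frac{\left(-229\right) \left(-102\right)}{q{\left(-161,M{\left(4,1 \right)} \right)}} = \frac{\left(-229\right) \left(-102\right)}{\left(-161\right) \left(-140 - 161\right)} = \frac{23358}{\left(-161\right) \left(-301\right)} = \frac{23358}{48461}$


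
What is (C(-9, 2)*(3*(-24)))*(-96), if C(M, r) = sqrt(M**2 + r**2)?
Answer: 6912*sqrt(85) ≈ 63726.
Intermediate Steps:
(C(-9, 2)*(3*(-24)))*(-96) = (sqrt((-9)**2 + 2**2)*(3*(-24)))*(-96) = (sqrt(81 + 4)*(-72))*(-96) = (sqrt(85)*(-72))*(-96) = -72*sqrt(85)*(-96) = 6912*sqrt(85)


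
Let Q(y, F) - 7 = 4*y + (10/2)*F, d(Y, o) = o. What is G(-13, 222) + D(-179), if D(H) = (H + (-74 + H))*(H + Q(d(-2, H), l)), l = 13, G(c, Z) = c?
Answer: 355523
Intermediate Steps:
Q(y, F) = 7 + 4*y + 5*F (Q(y, F) = 7 + (4*y + (10/2)*F) = 7 + (4*y + (10*(1/2))*F) = 7 + (4*y + 5*F) = 7 + 4*y + 5*F)
D(H) = (-74 + 2*H)*(72 + 5*H) (D(H) = (H + (-74 + H))*(H + (7 + 4*H + 5*13)) = (-74 + 2*H)*(H + (7 + 4*H + 65)) = (-74 + 2*H)*(H + (72 + 4*H)) = (-74 + 2*H)*(72 + 5*H))
G(-13, 222) + D(-179) = -13 + (-5328 - 226*(-179) + 10*(-179)**2) = -13 + (-5328 + 40454 + 10*32041) = -13 + (-5328 + 40454 + 320410) = -13 + 355536 = 355523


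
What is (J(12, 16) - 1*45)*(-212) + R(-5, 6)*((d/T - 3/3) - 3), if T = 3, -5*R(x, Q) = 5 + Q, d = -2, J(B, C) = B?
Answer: 105094/15 ≈ 7006.3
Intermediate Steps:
R(x, Q) = -1 - Q/5 (R(x, Q) = -(5 + Q)/5 = -1 - Q/5)
(J(12, 16) - 1*45)*(-212) + R(-5, 6)*((d/T - 3/3) - 3) = (12 - 1*45)*(-212) + (-1 - ⅕*6)*((-2/3 - 3/3) - 3) = (12 - 45)*(-212) + (-1 - 6/5)*((-2*⅓ - 3*⅓) - 3) = -33*(-212) - 11*((-⅔ - 1) - 3)/5 = 6996 - 11*(-5/3 - 3)/5 = 6996 - 11/5*(-14/3) = 6996 + 154/15 = 105094/15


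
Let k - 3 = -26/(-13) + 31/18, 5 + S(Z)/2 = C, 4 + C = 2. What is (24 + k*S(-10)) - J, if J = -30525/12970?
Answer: -1581869/23346 ≈ -67.758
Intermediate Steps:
C = -2 (C = -4 + 2 = -2)
S(Z) = -14 (S(Z) = -10 + 2*(-2) = -10 - 4 = -14)
k = 121/18 (k = 3 + (-26/(-13) + 31/18) = 3 + (-26*(-1/13) + 31*(1/18)) = 3 + (2 + 31/18) = 3 + 67/18 = 121/18 ≈ 6.7222)
J = -6105/2594 (J = -30525*1/12970 = -6105/2594 ≈ -2.3535)
(24 + k*S(-10)) - J = (24 + (121/18)*(-14)) - 1*(-6105/2594) = (24 - 847/9) + 6105/2594 = -631/9 + 6105/2594 = -1581869/23346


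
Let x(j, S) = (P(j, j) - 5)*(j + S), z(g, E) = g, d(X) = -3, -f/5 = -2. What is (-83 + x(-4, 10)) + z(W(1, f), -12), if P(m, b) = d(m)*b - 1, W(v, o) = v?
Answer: -46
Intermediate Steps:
f = 10 (f = -5*(-2) = 10)
P(m, b) = -1 - 3*b (P(m, b) = -3*b - 1 = -1 - 3*b)
x(j, S) = (-6 - 3*j)*(S + j) (x(j, S) = ((-1 - 3*j) - 5)*(j + S) = (-6 - 3*j)*(S + j))
(-83 + x(-4, 10)) + z(W(1, f), -12) = (-83 + (-6*10 - 6*(-4) - 3*(-4)**2 - 3*10*(-4))) + 1 = (-83 + (-60 + 24 - 3*16 + 120)) + 1 = (-83 + (-60 + 24 - 48 + 120)) + 1 = (-83 + 36) + 1 = -47 + 1 = -46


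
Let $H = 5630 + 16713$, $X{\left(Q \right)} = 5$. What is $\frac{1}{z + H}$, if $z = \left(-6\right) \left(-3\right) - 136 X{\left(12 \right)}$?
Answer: $\frac{1}{21681} \approx 4.6123 \cdot 10^{-5}$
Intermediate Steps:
$H = 22343$
$z = -662$ ($z = \left(-6\right) \left(-3\right) - 680 = 18 - 680 = -662$)
$\frac{1}{z + H} = \frac{1}{-662 + 22343} = \frac{1}{21681}$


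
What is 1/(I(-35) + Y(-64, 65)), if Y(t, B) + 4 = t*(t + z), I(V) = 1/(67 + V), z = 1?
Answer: 32/128897 ≈ 0.00024826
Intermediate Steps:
Y(t, B) = -4 + t*(1 + t) (Y(t, B) = -4 + t*(t + 1) = -4 + t*(1 + t))
1/(I(-35) + Y(-64, 65)) = 1/(1/(67 - 35) + (-4 - 64 + (-64)²)) = 1/(1/32 + (-4 - 64 + 4096)) = 1/(1/32 + 4028) = 1/(128897/32) = 32/128897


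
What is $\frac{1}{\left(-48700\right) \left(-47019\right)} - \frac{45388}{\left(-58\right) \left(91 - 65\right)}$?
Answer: $\frac{25982647679477}{863264138100} \approx 30.098$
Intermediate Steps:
$\frac{1}{\left(-48700\right) \left(-47019\right)} - \frac{45388}{\left(-58\right) \left(91 - 65\right)} = \left(- \frac{1}{48700}\right) \left(- \frac{1}{47019}\right) - \frac{45388}{\left(-58\right) 26} = \frac{1}{2289825300} - \frac{45388}{-1508} = \frac{1}{2289825300} - - \frac{11347}{377} = \frac{1}{2289825300} + \frac{11347}{377} = \frac{25982647679477}{863264138100}$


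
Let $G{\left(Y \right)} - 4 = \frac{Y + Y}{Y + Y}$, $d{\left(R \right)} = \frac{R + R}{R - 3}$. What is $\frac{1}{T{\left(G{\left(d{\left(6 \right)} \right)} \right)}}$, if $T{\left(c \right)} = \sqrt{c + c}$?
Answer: $\frac{\sqrt{10}}{10} \approx 0.31623$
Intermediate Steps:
$d{\left(R \right)} = \frac{2 R}{-3 + R}$
$G{\left(Y \right)} = 5$ ($G{\left(Y \right)} = 4 + \frac{Y + Y}{Y + Y} = 4 + \frac{2 Y}{2 Y} = 4 + 2 Y \frac{1}{2 Y} = 4 + 1 = 5$)
$T{\left(c \right)} = \sqrt{2} \sqrt{c}$ ($T{\left(c \right)} = \sqrt{2 c} = \sqrt{2} \sqrt{c}$)
$\frac{1}{T{\left(G{\left(d{\left(6 \right)} \right)} \right)}} = \frac{1}{\sqrt{2} \sqrt{5}} = \frac{1}{\sqrt{10}} = \frac{\sqrt{10}}{10}$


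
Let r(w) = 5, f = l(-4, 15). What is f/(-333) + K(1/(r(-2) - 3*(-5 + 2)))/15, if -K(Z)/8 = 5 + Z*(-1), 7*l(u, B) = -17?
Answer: -30551/11655 ≈ -2.6213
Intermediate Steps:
l(u, B) = -17/7 (l(u, B) = (1/7)*(-17) = -17/7)
f = -17/7 ≈ -2.4286
K(Z) = -40 + 8*Z (K(Z) = -8*(5 + Z*(-1)) = -8*(5 - Z) = -40 + 8*Z)
f/(-333) + K(1/(r(-2) - 3*(-5 + 2)))/15 = -17/7/(-333) + (-40 + 8/(5 - 3*(-5 + 2)))/15 = -17/7*(-1/333) + (-40 + 8/(5 - 3*(-3)))*(1/15) = 17/2331 + (-40 + 8/(5 + 9))*(1/15) = 17/2331 + (-40 + 8/14)*(1/15) = 17/2331 + (-40 + 8*(1/14))*(1/15) = 17/2331 + (-40 + 4/7)*(1/15) = 17/2331 - 276/7*1/15 = 17/2331 - 92/35 = -30551/11655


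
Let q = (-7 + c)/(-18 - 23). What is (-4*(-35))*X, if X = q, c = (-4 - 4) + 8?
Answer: 980/41 ≈ 23.902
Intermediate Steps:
c = 0 (c = -8 + 8 = 0)
q = 7/41 (q = (-7 + 0)/(-18 - 23) = -7/(-41) = -7*(-1/41) = 7/41 ≈ 0.17073)
X = 7/41 ≈ 0.17073
(-4*(-35))*X = -4*(-35)*(7/41) = 140*(7/41) = 980/41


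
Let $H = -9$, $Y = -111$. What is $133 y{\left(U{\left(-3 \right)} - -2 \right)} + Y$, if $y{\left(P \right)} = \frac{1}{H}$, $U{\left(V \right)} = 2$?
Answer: $- \frac{1132}{9} \approx -125.78$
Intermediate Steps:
$y{\left(P \right)} = - \frac{1}{9}$ ($y{\left(P \right)} = \frac{1}{-9} = - \frac{1}{9}$)
$133 y{\left(U{\left(-3 \right)} - -2 \right)} + Y = 133 \left(- \frac{1}{9}\right) - 111 = - \frac{133}{9} - 111 = - \frac{1132}{9}$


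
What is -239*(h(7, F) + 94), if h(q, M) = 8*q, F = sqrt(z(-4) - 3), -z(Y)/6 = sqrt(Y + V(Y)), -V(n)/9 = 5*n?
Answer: -35850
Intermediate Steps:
V(n) = -45*n
z(Y) = -12*sqrt(11)*sqrt(-Y) (z(Y) = -6*sqrt(Y - 45*Y) = -6*2*sqrt(11)*sqrt(-Y) = -12*sqrt(11)*sqrt(-Y))
F = sqrt(-3 - 24*sqrt(11)) (F = sqrt(-12*sqrt(11)*sqrt(-1*(-4)) - 3) = sqrt(-12*sqrt(11)*sqrt(4) - 3) = sqrt(-12*sqrt(11)*2 - 3) = sqrt(-24*sqrt(11) - 3) = sqrt(-3 - 24*sqrt(11)) ≈ 9.0884*I)
-239*(h(7, F) + 94) = -239*(8*7 + 94) = -239*(56 + 94) = -239*150 = -35850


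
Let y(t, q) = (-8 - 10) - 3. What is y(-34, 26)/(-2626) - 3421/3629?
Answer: -8907337/9529754 ≈ -0.93469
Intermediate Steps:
y(t, q) = -21 (y(t, q) = -18 - 3 = -21)
y(-34, 26)/(-2626) - 3421/3629 = -21/(-2626) - 3421/3629 = -21*(-1/2626) - 3421*1/3629 = 21/2626 - 3421/3629 = -8907337/9529754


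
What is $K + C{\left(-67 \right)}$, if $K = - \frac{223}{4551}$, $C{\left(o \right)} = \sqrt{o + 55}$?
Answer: $- \frac{223}{4551} + 2 i \sqrt{3} \approx -0.049 + 3.4641 i$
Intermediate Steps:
$C{\left(o \right)} = \sqrt{55 + o}$
$K = - \frac{223}{4551}$ ($K = \left(-223\right) \frac{1}{4551} = - \frac{223}{4551} \approx -0.049$)
$K + C{\left(-67 \right)} = - \frac{223}{4551} + \sqrt{55 - 67} = - \frac{223}{4551} + \sqrt{-12} = - \frac{223}{4551} + 2 i \sqrt{3}$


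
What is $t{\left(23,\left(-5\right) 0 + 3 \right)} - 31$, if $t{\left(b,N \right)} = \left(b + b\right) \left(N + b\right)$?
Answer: $1165$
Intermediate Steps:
$t{\left(b,N \right)} = 2 b \left(N + b\right)$
$t{\left(23,\left(-5\right) 0 + 3 \right)} - 31 = 2 \cdot 23 \left(\left(\left(-5\right) 0 + 3\right) + 23\right) - 31 = 2 \cdot 23 \left(\left(0 + 3\right) + 23\right) - 31 = 2 \cdot 23 \left(3 + 23\right) - 31 = 2 \cdot 23 \cdot 26 - 31 = 1196 - 31 = 1165$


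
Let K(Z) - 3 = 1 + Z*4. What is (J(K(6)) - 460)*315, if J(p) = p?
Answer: -136080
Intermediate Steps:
K(Z) = 4 + 4*Z (K(Z) = 3 + (1 + Z*4) = 3 + (1 + 4*Z) = 4 + 4*Z)
(J(K(6)) - 460)*315 = ((4 + 4*6) - 460)*315 = ((4 + 24) - 460)*315 = (28 - 460)*315 = -432*315 = -136080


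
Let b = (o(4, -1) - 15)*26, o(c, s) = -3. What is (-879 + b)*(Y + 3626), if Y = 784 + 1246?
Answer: -7618632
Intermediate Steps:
Y = 2030
b = -468 (b = (-3 - 15)*26 = -18*26 = -468)
(-879 + b)*(Y + 3626) = (-879 - 468)*(2030 + 3626) = -1347*5656 = -7618632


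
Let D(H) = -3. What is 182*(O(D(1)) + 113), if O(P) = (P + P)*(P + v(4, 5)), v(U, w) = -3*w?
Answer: 40222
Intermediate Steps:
O(P) = 2*P*(-15 + P) (O(P) = (P + P)*(P - 3*5) = (2*P)*(P - 15) = (2*P)*(-15 + P) = 2*P*(-15 + P))
182*(O(D(1)) + 113) = 182*(2*(-3)*(-15 - 3) + 113) = 182*(2*(-3)*(-18) + 113) = 182*(108 + 113) = 182*221 = 40222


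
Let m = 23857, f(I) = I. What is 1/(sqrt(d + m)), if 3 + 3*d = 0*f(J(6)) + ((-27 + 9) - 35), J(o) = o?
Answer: sqrt(214545)/71515 ≈ 0.0064768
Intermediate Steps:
d = -56/3 (d = -1 + (0*6 + ((-27 + 9) - 35))/3 = -1 + (0 + (-18 - 35))/3 = -1 + (0 - 53)/3 = -1 + (1/3)*(-53) = -1 - 53/3 = -56/3 ≈ -18.667)
1/(sqrt(d + m)) = 1/(sqrt(-56/3 + 23857)) = 1/(sqrt(71515/3)) = 1/(sqrt(214545)/3) = sqrt(214545)/71515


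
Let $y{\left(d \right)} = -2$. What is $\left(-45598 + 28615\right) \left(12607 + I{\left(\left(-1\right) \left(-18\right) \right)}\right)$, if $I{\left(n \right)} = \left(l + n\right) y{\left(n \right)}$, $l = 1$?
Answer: $-213459327$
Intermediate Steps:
$I{\left(n \right)} = -2 - 2 n$ ($I{\left(n \right)} = \left(1 + n\right) \left(-2\right) = -2 - 2 n$)
$\left(-45598 + 28615\right) \left(12607 + I{\left(\left(-1\right) \left(-18\right) \right)}\right) = \left(-45598 + 28615\right) \left(12607 - \left(2 + 2 \left(\left(-1\right) \left(-18\right)\right)\right)\right) = - 16983 \left(12607 - 38\right) = \left(-16983\right) 12569 = -213459327$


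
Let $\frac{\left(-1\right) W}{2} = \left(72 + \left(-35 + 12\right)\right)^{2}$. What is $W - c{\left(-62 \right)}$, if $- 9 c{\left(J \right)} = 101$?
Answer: $- \frac{43117}{9} \approx -4790.8$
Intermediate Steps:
$c{\left(J \right)} = - \frac{101}{9}$ ($c{\left(J \right)} = \left(- \frac{1}{9}\right) 101 = - \frac{101}{9}$)
$W = -4802$ ($W = - 2 \left(72 + \left(-35 + 12\right)\right)^{2} = - 2 \left(72 - 23\right)^{2} = - 2 \cdot 49^{2} = \left(-2\right) 2401 = -4802$)
$W - c{\left(-62 \right)} = -4802 - - \frac{101}{9} = -4802 + \frac{101}{9} = - \frac{43117}{9}$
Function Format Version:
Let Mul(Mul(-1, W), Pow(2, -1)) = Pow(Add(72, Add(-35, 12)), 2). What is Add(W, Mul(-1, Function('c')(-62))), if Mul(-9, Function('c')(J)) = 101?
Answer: Rational(-43117, 9) ≈ -4790.8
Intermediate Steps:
Function('c')(J) = Rational(-101, 9) (Function('c')(J) = Mul(Rational(-1, 9), 101) = Rational(-101, 9))
W = -4802 (W = Mul(-2, Pow(Add(72, Add(-35, 12)), 2)) = Mul(-2, Pow(Add(72, -23), 2)) = Mul(-2, Pow(49, 2)) = Mul(-2, 2401) = -4802)
Add(W, Mul(-1, Function('c')(-62))) = Add(-4802, Mul(-1, Rational(-101, 9))) = Add(-4802, Rational(101, 9)) = Rational(-43117, 9)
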